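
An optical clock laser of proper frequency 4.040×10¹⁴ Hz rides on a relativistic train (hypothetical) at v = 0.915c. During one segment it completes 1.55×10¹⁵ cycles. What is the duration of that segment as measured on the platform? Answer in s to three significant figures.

Δt = 9.51 s

γ = 1/√(1 − 0.915²) = 1/√0.1628 = 2.479
Proper time for N cycles: τ = N/f = 1.55×10¹⁵/(4.040×10¹⁴) = 3.837×10⁰ s = 3.837 s.
Lab-frame duration Δt = γτ = 2.479 × 3.837 = 9.509 s.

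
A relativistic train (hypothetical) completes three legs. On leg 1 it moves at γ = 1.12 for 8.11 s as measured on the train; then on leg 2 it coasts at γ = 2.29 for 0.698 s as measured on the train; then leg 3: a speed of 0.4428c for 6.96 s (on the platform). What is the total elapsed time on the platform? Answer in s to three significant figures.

Δt = 17.6 s

Leg 1: γ = 1.12; Δt_1 = 1.120 × 8.11 = 9.083 s.
Leg 2: γ = 2.29; Δt_2 = 2.290 × 0.698 = 1.598 s.
Leg 3: 6.96 s is already measured on the platform.
Total: 9.083 + 1.598 + 6.960 s.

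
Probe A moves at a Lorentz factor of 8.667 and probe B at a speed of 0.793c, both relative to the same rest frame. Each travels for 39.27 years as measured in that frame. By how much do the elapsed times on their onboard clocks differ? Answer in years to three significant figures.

|τ_A − τ_B| = 19.4 years

A: γ = 8.667; τ_A = 39.27/8.667 = 4.531 years.
B: γ = 1/√(1 − 0.793²) = 1/√0.3712 = 1.641; τ_B = 39.27/1.641 = 23.92 years.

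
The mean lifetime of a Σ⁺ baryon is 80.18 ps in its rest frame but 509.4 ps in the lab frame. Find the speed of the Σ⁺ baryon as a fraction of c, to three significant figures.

γ = Δt/τ₀ = 509.4/80.18 = 6.353
β = √(1 − 1/γ²) = √(1 − 0.02478) = √0.9752

β = 0.988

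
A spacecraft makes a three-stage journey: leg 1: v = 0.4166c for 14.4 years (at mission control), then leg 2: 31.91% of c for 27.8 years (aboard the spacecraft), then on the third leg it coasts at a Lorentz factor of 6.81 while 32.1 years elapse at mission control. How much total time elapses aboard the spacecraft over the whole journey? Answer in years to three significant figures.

τ = 45.6 years

Leg 1: γ = 1/√(1 − 0.4166²) = 1/√0.8264 = 1.100; τ_1 = 14.4/1.100 = 13.09 years.
Leg 2: 27.8 years is already measured aboard the spacecraft.
Leg 3: γ = 6.81; τ_3 = 32.1/6.810 = 4.714 years.
Total: 13.09 + 27.80 + 4.714 years.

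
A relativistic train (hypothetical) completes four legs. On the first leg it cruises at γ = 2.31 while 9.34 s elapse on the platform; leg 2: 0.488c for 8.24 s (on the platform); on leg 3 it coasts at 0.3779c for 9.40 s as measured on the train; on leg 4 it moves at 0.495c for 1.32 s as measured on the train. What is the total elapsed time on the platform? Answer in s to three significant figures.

Δt = 29.3 s

Leg 1: 9.34 s is already measured on the platform.
Leg 2: 8.24 s is already measured on the platform.
Leg 3: γ = 1/√(1 − 0.3779²) = 1/√0.8572 = 1.080; Δt_3 = 1.080 × 9.40 = 10.15 s.
Leg 4: γ = 1/√(1 − 0.495²) = 1/√0.7550 = 1.151; Δt_4 = 1.151 × 1.32 = 1.519 s.
Total: 9.340 + 8.240 + 10.15 + 1.519 s.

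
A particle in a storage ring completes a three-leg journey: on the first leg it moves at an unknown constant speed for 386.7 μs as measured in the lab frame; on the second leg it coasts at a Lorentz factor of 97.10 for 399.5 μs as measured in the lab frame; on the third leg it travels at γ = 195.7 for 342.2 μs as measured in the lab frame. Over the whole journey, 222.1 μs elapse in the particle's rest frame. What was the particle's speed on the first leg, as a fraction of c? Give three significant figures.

β = 0.829

Leg 1: speed unknown; τ_1 = 386.7/γ_1.
Leg 2: γ = 97.10; τ_2 = 399.5/97.10 = 4.114 μs.
Leg 3: γ = 195.7; τ_3 = 342.2/195.7 = 1.749 μs.
Total proper time: τ_1 + 4.114 + 1.749 = 222.1, so τ_1 = 222.1 − 5.863 = 216.2 μs.
γ_1 = 386.7/216.2 = 1.788; β = √(1 − 1/γ²) = √0.6873.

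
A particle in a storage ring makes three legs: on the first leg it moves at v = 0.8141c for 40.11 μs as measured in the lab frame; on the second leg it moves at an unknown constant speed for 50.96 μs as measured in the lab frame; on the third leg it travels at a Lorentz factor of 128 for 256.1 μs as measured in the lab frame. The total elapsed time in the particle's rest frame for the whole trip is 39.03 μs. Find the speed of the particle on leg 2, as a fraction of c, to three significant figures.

β = 0.963

Leg 1: γ = 1/√(1 − 0.8141²) = 1/√0.3372 = 1.722; τ_1 = 40.11/1.722 = 23.29 μs.
Leg 2: speed unknown; τ_2 = 50.96/γ_2.
Leg 3: γ = 128; τ_3 = 256.1/128.0 = 2.001 μs.
Total proper time: 23.29 + τ_2 + 2.001 = 39.03, so τ_2 = 39.03 − 25.29 = 13.74 μs.
γ_2 = 50.96/13.74 = 3.710; β = √(1 − 1/γ²) = √0.9273.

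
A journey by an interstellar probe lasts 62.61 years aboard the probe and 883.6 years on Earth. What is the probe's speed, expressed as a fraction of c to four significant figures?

β = 0.9975

The proper time is measured aboard the probe (both events occur at the probe's location); Δt is measured on Earth. γ = Δt/τ = 883.6/62.61 = 14.11.
β = √(1 − 1/γ²) = √(1 − 0.005021) = √0.9950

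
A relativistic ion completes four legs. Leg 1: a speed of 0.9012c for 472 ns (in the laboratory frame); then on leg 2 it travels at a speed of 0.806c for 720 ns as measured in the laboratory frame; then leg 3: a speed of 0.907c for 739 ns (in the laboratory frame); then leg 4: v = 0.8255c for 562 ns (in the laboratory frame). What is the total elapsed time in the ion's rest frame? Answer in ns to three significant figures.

τ = 1260 ns

Leg 1: γ = 1/√(1 − 0.9012²) = 1/√0.1878 = 2.307; τ_1 = 472/2.307 = 204.6 ns.
Leg 2: γ = 1/√(1 − 0.806²) = 1/√0.3504 = 1.689; τ_2 = 720/1.689 = 426.2 ns.
Leg 3: γ = 1/√(1 − 0.907²) = 1/√0.1774 = 2.375; τ_3 = 739/2.375 = 311.2 ns.
Leg 4: γ = 1/√(1 − 0.8255²) = 1/√0.3185 = 1.772; τ_4 = 562/1.772 = 317.2 ns.
Total: 204.6 + 426.2 + 311.2 + 317.2 ns.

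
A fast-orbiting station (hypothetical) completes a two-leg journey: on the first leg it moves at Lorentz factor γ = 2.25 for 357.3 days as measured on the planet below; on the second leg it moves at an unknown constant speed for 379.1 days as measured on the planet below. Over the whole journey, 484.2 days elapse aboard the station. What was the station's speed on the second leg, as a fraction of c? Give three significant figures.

β = 0.513

Leg 1: γ = 2.25; τ_1 = 357.3/2.250 = 158.8 days.
Leg 2: speed unknown; τ_2 = 379.1/γ_2.
Total proper time: 158.8 + τ_2 = 484.2, so τ_2 = 484.2 − 158.8 = 325.4 days.
γ_2 = 379.1/325.4 = 1.165; β = √(1 − 1/γ²) = √0.2632.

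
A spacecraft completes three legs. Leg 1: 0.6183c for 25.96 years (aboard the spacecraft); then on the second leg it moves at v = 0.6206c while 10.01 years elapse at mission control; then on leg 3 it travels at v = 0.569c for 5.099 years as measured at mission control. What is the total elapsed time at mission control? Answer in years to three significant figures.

Leg 1: γ = 1/√(1 − 0.6183²) = 1/√0.6177 = 1.272; Δt_1 = 1.272 × 25.96 = 33.03 years.
Leg 2: 10.01 years is already measured at mission control.
Leg 3: 5.099 years is already measured at mission control.
Total: 33.03 + 10.01 + 5.099 years.

Δt = 48.1 years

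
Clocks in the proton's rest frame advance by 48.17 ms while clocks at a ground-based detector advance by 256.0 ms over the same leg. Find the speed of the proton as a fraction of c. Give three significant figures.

The proper time is measured in the proton's rest frame (both events occur at the proton's location); Δt is measured at a ground-based detector. γ = Δt/τ = 256.0/48.17 = 5.315.
β = √(1 − 1/γ²) = √(1 − 0.03541) = √0.9646

β = 0.982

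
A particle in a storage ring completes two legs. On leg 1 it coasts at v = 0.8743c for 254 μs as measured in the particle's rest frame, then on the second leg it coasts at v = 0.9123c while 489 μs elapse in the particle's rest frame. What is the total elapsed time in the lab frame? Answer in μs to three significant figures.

Δt = 1720 μs

Leg 1: γ = 1/√(1 − 0.8743²) = 1/√0.2356 = 2.060; Δt_1 = 2.060 × 254 = 523.3 μs.
Leg 2: γ = 1/√(1 − 0.9123²) = 1/√0.1677 = 2.442; Δt_2 = 2.442 × 489 = 1194 μs.
Total: 523.3 + 1194 μs.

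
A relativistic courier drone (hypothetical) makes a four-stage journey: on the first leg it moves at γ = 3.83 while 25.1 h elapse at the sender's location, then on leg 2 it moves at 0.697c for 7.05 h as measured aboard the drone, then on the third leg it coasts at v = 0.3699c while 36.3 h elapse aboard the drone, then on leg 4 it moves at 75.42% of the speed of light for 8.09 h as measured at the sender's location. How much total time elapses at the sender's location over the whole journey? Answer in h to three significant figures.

Δt = 82.1 h

Leg 1: 25.1 h is already measured at the sender's location.
Leg 2: γ = 1/√(1 − 0.697²) = 1/√0.5142 = 1.395; Δt_2 = 1.395 × 7.05 = 9.832 h.
Leg 3: γ = 1/√(1 − 0.3699²) = 1/√0.8632 = 1.076; Δt_3 = 1.076 × 36.3 = 39.07 h.
Leg 4: 8.09 h is already measured at the sender's location.
Total: 25.10 + 9.832 + 39.07 + 8.090 h.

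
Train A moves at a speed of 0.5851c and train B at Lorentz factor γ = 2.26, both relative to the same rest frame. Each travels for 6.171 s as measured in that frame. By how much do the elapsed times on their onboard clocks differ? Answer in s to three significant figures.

|τ_A − τ_B| = 2.27 s

A: γ = 1/√(1 − 0.5851²) = 1/√0.6577 = 1.233; τ_A = 6.171/1.233 = 5.004 s.
B: γ = 2.26; τ_B = 6.171/2.260 = 2.731 s.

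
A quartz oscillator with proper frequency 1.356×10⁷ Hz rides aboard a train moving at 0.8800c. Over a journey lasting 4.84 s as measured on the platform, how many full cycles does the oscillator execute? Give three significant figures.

γ = 1/√(1 − 0.8800²) = 1/√0.2256 = 2.105
The oscillator's own cycle count is N = f × τ where τ is the proper time on the train. τ = Δt/γ = 4.84/2.105 = 2.299 s = 2.299×10⁰ s.
N = 1.356×10⁷ × 2.299×10⁰ = 3.117×10⁷.

N = 3.12×10⁷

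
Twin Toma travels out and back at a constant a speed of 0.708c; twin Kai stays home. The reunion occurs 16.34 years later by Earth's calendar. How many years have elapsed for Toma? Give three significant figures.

τ = 11.5 years

γ = 1/√(1 − 0.708²) = 1/√0.4987 = 1.416
Toma's clock measures proper time along the trip: τ = Δt/γ = 16.34/1.416 years.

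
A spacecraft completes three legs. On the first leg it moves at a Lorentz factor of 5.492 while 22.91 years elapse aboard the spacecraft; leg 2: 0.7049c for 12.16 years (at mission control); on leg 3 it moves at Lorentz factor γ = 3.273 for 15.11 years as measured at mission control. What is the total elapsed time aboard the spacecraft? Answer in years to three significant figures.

τ = 36.2 years

Leg 1: 22.91 years is already measured aboard the spacecraft.
Leg 2: γ = 1/√(1 − 0.7049²) = 1/√0.5031 = 1.410; τ_2 = 12.16/1.410 = 8.625 years.
Leg 3: γ = 3.273; τ_3 = 15.11/3.273 = 4.617 years.
Total: 22.91 + 8.625 + 4.617 years.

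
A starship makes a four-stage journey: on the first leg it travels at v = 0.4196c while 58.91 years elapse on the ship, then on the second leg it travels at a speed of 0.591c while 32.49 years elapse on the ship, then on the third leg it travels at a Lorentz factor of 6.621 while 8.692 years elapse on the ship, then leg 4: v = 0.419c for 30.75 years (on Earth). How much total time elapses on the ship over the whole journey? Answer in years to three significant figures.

τ = 128 years

Leg 1: 58.91 years is already measured on the ship.
Leg 2: 32.49 years is already measured on the ship.
Leg 3: 8.692 years is already measured on the ship.
Leg 4: γ = 1/√(1 − 0.419²) = 1/√0.8244 = 1.101; τ_4 = 30.75/1.101 = 27.92 years.
Total: 58.91 + 32.49 + 8.692 + 27.92 years.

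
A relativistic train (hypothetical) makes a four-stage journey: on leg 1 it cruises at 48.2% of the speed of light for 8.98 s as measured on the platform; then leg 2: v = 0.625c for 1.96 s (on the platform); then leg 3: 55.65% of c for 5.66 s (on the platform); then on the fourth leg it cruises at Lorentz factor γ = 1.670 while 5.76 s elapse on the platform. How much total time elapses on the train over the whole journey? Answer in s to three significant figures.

τ = 17.5 s

Leg 1: β = 0.482; γ = 1/√(1 − 0.482²) = 1/√0.7677 = 1.141; τ_1 = 8.98/1.141 = 7.868 s.
Leg 2: γ = 1/√(1 − 0.625²) = 1/√0.6094 = 1.281; τ_2 = 1.96/1.281 = 1.530 s.
Leg 3: β = 0.5565; γ = 1/√(1 − 0.5565²) = 1/√0.6903 = 1.204; τ_3 = 5.66/1.204 = 4.703 s.
Leg 4: γ = 1.670; τ_4 = 5.76/1.670 = 3.449 s.
Total: 7.868 + 1.530 + 4.703 + 3.449 s.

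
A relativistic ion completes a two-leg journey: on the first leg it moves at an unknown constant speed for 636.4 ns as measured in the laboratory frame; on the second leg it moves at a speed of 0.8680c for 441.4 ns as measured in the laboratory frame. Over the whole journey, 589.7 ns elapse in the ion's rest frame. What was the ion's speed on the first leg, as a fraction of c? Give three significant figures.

β = 0.813

Leg 1: speed unknown; τ_1 = 636.4/γ_1.
Leg 2: γ = 1/√(1 − 0.8680²) = 1/√0.2466 = 2.014; τ_2 = 441.4/2.014 = 219.2 ns.
Total proper time: τ_1 + 219.2 = 589.7, so τ_1 = 589.7 − 219.2 = 370.5 ns.
γ_1 = 636.4/370.5 = 1.718; β = √(1 − 1/γ²) = √0.6610.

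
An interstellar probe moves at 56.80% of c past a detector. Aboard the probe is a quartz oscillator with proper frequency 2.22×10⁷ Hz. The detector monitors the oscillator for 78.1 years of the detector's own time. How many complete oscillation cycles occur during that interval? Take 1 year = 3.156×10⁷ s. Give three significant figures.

N = 4.50×10¹⁶

β = 0.5680; γ = 1/√(1 − 0.5680²) = 1/√0.6774 = 1.215
During 78.1 years of lab time, the oscillator's proper time advances by τ = Δt/γ = 78.1/1.215 = 64.28 years = 2.029×10⁹ s.
N = f × τ = 2.22×10⁷ × 2.029×10⁹ = 4.504×10¹⁶.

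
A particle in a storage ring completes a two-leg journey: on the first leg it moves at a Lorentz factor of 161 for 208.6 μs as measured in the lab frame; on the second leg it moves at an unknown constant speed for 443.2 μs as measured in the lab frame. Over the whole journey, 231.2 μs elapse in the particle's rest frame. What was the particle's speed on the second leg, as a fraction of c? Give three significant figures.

β = 0.855

Leg 1: γ = 161; τ_1 = 208.6/161.0 = 1.296 μs.
Leg 2: speed unknown; τ_2 = 443.2/γ_2.
Total proper time: 1.296 + τ_2 = 231.2, so τ_2 = 231.2 − 1.296 = 229.9 μs.
γ_2 = 443.2/229.9 = 1.928; β = √(1 − 1/γ²) = √0.7309.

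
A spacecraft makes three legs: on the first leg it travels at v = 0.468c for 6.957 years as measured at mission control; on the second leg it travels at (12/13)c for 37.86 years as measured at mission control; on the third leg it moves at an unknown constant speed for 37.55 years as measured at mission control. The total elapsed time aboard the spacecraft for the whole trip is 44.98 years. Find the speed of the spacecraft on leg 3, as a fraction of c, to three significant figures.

Leg 1: γ = 1/√(1 − 0.468²) = 1/√0.7810 = 1.132; τ_1 = 6.957/1.132 = 6.148 years.
Leg 2: γ = 1/√(1 − (12/13)²) = 13/5 = 2.600; τ_2 = 37.86/2.600 = 14.56 years.
Leg 3: speed unknown; τ_3 = 37.55/γ_3.
Total proper time: 6.148 + 14.56 + τ_3 = 44.98, so τ_3 = 44.98 − 20.71 = 24.27 years.
γ_3 = 37.55/24.27 = 1.547; β = √(1 − 1/γ²) = √0.5822.

β = 0.763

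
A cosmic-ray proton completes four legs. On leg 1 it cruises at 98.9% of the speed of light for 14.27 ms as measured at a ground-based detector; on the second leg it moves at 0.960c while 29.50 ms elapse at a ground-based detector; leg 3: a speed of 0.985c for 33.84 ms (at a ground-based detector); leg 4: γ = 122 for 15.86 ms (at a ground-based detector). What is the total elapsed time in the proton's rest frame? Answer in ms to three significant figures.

τ = 16.3 ms

Leg 1: β = 0.989; γ = 1/√(1 − 0.989²) = 1/√0.02188 = 6.761; τ_1 = 14.27/6.761 = 2.111 ms.
Leg 2: γ = 1/√(1 − 0.960²) = 25/7 ≈ 3.571; τ_2 = 29.50/3.571 = 8.260 ms.
Leg 3: γ = 1/√(1 − 0.985²) = 1/√0.02977 = 5.795; τ_3 = 33.84/5.795 = 5.839 ms.
Leg 4: γ = 122; τ_4 = 15.86/122.0 = 0.1300 ms.
Total: 2.111 + 8.260 + 5.839 + 0.1300 ms.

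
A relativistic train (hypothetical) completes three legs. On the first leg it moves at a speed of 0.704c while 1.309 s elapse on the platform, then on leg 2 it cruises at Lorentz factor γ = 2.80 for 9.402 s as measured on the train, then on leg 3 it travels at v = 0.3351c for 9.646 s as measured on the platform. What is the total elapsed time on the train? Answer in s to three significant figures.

Leg 1: γ = 1/√(1 − 0.704²) = 1/√0.5044 = 1.408; τ_1 = 1.309/1.408 = 0.9297 s.
Leg 2: 9.402 s is already measured on the train.
Leg 3: γ = 1/√(1 − 0.3351²) = 1/√0.8877 = 1.061; τ_3 = 9.646/1.061 = 9.088 s.
Total: 0.9297 + 9.402 + 9.088 s.

τ = 19.4 s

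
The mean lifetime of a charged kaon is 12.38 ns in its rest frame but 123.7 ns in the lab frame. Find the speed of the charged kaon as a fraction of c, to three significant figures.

v = 0.995c

γ = Δt/τ₀ = 123.7/12.38 = 9.992
β = √(1 − 1/γ²) = √(1 − 0.01002) = √0.9900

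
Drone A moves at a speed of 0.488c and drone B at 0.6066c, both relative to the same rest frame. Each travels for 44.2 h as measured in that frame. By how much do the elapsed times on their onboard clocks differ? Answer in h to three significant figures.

|τ_A − τ_B| = 3.44 h

A: γ = 1/√(1 − 0.488²) = 1/√0.7619 = 1.146; τ_A = 44.2/1.146 = 38.58 h.
B: γ = 1/√(1 − 0.6066²) = 1/√0.6320 = 1.258; τ_B = 44.2/1.258 = 35.14 h.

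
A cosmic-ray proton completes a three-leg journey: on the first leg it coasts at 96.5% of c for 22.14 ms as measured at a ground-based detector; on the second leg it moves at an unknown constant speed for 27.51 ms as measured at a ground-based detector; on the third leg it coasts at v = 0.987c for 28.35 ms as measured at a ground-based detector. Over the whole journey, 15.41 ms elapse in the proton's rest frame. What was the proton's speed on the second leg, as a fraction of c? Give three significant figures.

β = 0.983

Leg 1: β = 0.965; γ = 1/√(1 − 0.965²) = 1/√0.06878 = 3.813; τ_1 = 22.14/3.813 = 5.806 ms.
Leg 2: speed unknown; τ_2 = 27.51/γ_2.
Leg 3: γ = 1/√(1 − 0.987²) = 1/√0.02583 = 6.222; τ_3 = 28.35/6.222 = 4.556 ms.
Total proper time: 5.806 + τ_2 + 4.556 = 15.41, so τ_2 = 15.41 − 10.36 = 5.047 ms.
γ_2 = 27.51/5.047 = 5.450; β = √(1 − 1/γ²) = √0.9663.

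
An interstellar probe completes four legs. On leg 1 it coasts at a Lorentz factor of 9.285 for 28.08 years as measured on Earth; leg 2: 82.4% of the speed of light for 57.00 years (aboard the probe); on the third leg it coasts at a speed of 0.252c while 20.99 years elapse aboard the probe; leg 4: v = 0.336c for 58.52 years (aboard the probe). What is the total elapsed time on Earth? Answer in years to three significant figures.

Δt = 213 years

Leg 1: 28.08 years is already measured on Earth.
Leg 2: β = 0.824; γ = 1/√(1 − 0.824²) = 1/√0.3210 = 1.765; Δt_2 = 1.765 × 57.00 = 100.6 years.
Leg 3: γ = 1/√(1 − 0.252²) = 1/√0.9365 = 1.033; Δt_3 = 1.033 × 20.99 = 21.69 years.
Leg 4: γ = 1/√(1 − 0.336²) = 1/√0.8871 = 1.062; Δt_4 = 1.062 × 58.52 = 62.13 years.
Total: 28.08 + 100.6 + 21.69 + 62.13 years.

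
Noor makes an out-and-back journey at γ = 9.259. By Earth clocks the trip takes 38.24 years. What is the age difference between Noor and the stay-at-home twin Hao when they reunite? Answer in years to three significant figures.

γ = 9.259
Noor's elapsed proper time: τ = 38.24/9.259 = 4.130 years.
Age gap = Δt − τ = 38.24 − 4.130 years.

Δt − τ = 34.1 years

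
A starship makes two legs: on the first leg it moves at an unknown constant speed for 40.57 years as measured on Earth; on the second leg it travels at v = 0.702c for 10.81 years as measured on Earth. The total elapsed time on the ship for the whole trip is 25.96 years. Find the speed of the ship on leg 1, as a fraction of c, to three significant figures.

β = 0.893

Leg 1: speed unknown; τ_1 = 40.57/γ_1.
Leg 2: γ = 1/√(1 − 0.702²) = 1/√0.5072 = 1.404; τ_2 = 10.81/1.404 = 7.699 years.
Total proper time: τ_1 + 7.699 = 25.96, so τ_1 = 25.96 − 7.699 = 18.26 years.
γ_1 = 40.57/18.26 = 2.222; β = √(1 − 1/γ²) = √0.7974.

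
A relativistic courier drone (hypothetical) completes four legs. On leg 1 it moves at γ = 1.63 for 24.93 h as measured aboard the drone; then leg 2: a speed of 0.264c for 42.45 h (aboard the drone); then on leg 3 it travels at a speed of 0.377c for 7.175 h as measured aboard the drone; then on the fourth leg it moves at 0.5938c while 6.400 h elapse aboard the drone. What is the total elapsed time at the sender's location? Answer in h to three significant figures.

Leg 1: γ = 1.63; Δt_1 = 1.630 × 24.93 = 40.64 h.
Leg 2: γ = 1/√(1 − 0.264²) = 1/√0.9303 = 1.037; Δt_2 = 1.037 × 42.45 = 44.01 h.
Leg 3: γ = 1/√(1 − 0.377²) = 1/√0.8579 = 1.080; Δt_3 = 1.080 × 7.175 = 7.747 h.
Leg 4: γ = 1/√(1 − 0.5938²) = 1/√0.6474 = 1.243; Δt_4 = 1.243 × 6.400 = 7.954 h.
Total: 40.64 + 44.01 + 7.747 + 7.954 h.

Δt = 100 h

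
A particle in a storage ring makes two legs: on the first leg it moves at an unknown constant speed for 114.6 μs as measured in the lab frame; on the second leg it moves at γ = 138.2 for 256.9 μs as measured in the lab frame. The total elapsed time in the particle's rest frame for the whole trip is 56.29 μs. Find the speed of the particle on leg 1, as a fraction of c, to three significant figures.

Leg 1: speed unknown; τ_1 = 114.6/γ_1.
Leg 2: γ = 138.2; τ_2 = 256.9/138.2 = 1.859 μs.
Total proper time: τ_1 + 1.859 = 56.29, so τ_1 = 56.29 − 1.859 = 54.43 μs.
γ_1 = 114.6/54.43 = 2.105; β = √(1 − 1/γ²) = √0.7744.

β = 0.880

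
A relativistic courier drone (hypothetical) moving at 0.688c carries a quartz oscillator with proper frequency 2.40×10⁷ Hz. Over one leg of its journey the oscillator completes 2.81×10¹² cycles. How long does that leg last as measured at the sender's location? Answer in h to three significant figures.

Δt = 44.8 h

γ = 1/√(1 − 0.688²) = 1/√0.5267 = 1.378
Proper time for N cycles: τ = N/f = 2.81×10¹²/(2.40×10⁷) = 1.171×10⁵ s = 32.52 h.
Lab-frame duration Δt = γτ = 1.378 × 32.52 = 44.82 h.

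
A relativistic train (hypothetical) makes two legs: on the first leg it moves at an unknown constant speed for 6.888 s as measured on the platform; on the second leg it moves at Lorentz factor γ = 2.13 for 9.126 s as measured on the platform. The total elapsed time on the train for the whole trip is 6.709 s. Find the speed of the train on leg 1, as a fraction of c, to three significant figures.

β = 0.936

Leg 1: speed unknown; τ_1 = 6.888/γ_1.
Leg 2: γ = 2.13; τ_2 = 9.126/2.130 = 4.285 s.
Total proper time: τ_1 + 4.285 = 6.709, so τ_1 = 6.709 − 4.285 = 2.424 s.
γ_1 = 6.888/2.424 = 2.841; β = √(1 − 1/γ²) = √0.8761.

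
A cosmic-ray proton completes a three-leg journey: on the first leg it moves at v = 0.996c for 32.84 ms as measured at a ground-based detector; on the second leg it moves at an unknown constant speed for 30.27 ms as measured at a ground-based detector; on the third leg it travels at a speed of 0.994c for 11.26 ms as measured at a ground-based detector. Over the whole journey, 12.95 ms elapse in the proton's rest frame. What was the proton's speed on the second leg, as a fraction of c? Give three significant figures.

Leg 1: γ = 1/√(1 − 0.996²) = 1/√0.007984 = 11.19; τ_1 = 32.84/11.19 = 2.934 ms.
Leg 2: speed unknown; τ_2 = 30.27/γ_2.
Leg 3: γ = 1/√(1 − 0.994²) = 1/√0.01196 = 9.142; τ_3 = 11.26/9.142 = 1.232 ms.
Total proper time: 2.934 + τ_2 + 1.232 = 12.95, so τ_2 = 12.95 − 4.166 = 8.784 ms.
γ_2 = 30.27/8.784 = 3.446; β = √(1 − 1/γ²) = √0.9158.

β = 0.957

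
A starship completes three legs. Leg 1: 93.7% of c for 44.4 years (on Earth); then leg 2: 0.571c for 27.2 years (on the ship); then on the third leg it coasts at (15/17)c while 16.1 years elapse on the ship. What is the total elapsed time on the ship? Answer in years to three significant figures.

Leg 1: β = 0.937; γ = 1/√(1 − 0.937²) = 1/√0.1220 = 2.863; τ_1 = 44.4/2.863 = 15.51 years.
Leg 2: 27.2 years is already measured on the ship.
Leg 3: 16.1 years is already measured on the ship.
Total: 15.51 + 27.20 + 16.10 years.

τ = 58.8 years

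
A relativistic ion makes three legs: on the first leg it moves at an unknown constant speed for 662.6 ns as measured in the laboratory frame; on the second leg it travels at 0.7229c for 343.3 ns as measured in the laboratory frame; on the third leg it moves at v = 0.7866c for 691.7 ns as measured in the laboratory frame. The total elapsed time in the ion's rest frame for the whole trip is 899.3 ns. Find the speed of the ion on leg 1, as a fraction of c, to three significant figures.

β = 0.935

Leg 1: speed unknown; τ_1 = 662.6/γ_1.
Leg 2: γ = 1/√(1 − 0.7229²) = 1/√0.4774 = 1.447; τ_2 = 343.3/1.447 = 237.2 ns.
Leg 3: γ = 1/√(1 − 0.7866²) = 1/√0.3813 = 1.620; τ_3 = 691.7/1.620 = 427.1 ns.
Total proper time: τ_1 + 237.2 + 427.1 = 899.3, so τ_1 = 899.3 − 664.3 = 235.0 ns.
γ_1 = 662.6/235.0 = 2.820; β = √(1 − 1/γ²) = √0.8742.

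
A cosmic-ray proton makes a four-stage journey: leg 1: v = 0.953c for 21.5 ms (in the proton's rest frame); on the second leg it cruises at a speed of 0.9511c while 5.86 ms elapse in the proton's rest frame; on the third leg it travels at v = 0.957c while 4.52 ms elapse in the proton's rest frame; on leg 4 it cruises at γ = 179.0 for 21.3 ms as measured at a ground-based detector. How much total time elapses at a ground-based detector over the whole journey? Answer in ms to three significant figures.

Leg 1: γ = 1/√(1 − 0.953²) = 1/√0.09179 = 3.301; Δt_1 = 3.301 × 21.5 = 70.96 ms.
Leg 2: γ = 1/√(1 − 0.9511²) = 1/√0.09541 = 3.237; Δt_2 = 3.237 × 5.86 = 18.97 ms.
Leg 3: γ = 1/√(1 − 0.957²) = 1/√0.08415 = 3.447; Δt_3 = 3.447 × 4.52 = 15.58 ms.
Leg 4: 21.3 ms is already measured at a ground-based detector.
Total: 70.96 + 18.97 + 15.58 + 21.30 ms.

Δt = 127 ms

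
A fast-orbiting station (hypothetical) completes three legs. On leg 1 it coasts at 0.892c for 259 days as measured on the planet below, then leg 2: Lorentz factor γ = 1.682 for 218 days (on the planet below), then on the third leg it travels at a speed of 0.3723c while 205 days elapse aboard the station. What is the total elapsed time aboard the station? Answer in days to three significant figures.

τ = 452 days

Leg 1: γ = 1/√(1 − 0.892²) = 1/√0.2043 = 2.212; τ_1 = 259/2.212 = 117.1 days.
Leg 2: γ = 1.682; τ_2 = 218/1.682 = 129.6 days.
Leg 3: 205 days is already measured aboard the station.
Total: 117.1 + 129.6 + 205.0 days.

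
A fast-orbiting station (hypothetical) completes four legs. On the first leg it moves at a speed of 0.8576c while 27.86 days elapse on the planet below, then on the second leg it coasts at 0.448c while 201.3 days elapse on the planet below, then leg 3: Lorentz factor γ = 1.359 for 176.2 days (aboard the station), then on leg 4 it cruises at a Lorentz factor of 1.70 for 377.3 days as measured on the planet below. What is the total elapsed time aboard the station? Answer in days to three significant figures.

Leg 1: γ = 1/√(1 − 0.8576²) = 1/√0.2645 = 1.944; τ_1 = 27.86/1.944 = 14.33 days.
Leg 2: γ = 1/√(1 − 0.448²) = 1/√0.7993 = 1.119; τ_2 = 201.3/1.119 = 180.0 days.
Leg 3: 176.2 days is already measured aboard the station.
Leg 4: γ = 1.70; τ_4 = 377.3/1.700 = 221.9 days.
Total: 14.33 + 180.0 + 176.2 + 221.9 days.

τ = 592 days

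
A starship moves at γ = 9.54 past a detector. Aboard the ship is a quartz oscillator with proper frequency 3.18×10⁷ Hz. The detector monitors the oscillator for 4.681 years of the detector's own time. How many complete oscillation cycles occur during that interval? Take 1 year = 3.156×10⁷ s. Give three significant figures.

γ = 9.54
During 4.681 years of lab time, the oscillator's proper time advances by τ = Δt/γ = 4.681/9.540 = 0.4907 years = 1.549×10⁷ s.
N = f × τ = 3.18×10⁷ × 1.549×10⁷ = 4.924×10¹⁴.

N = 4.92×10¹⁴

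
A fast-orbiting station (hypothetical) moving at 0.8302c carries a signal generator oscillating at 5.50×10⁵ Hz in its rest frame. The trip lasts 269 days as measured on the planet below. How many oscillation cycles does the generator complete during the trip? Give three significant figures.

γ = 1/√(1 − 0.8302²) = 1/√0.3108 = 1.794
The oscillator's own cycle count is N = f × τ where τ is the proper time aboard the station. τ = Δt/γ = 269/1.794 = 150.0 days = 1.296×10⁷ s.
N = 5.50×10⁵ × 1.296×10⁷ = 7.126×10¹².

N = 7.13×10¹²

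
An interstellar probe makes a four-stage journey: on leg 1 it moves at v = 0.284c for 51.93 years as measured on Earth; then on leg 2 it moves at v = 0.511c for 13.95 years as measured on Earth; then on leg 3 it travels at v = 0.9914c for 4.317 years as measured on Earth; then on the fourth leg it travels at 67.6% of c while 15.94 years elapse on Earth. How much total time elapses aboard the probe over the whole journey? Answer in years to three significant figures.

τ = 74.1 years

Leg 1: γ = 1/√(1 − 0.284²) = 1/√0.9193 = 1.043; τ_1 = 51.93/1.043 = 49.79 years.
Leg 2: γ = 1/√(1 − 0.511²) = 1/√0.7389 = 1.163; τ_2 = 13.95/1.163 = 11.99 years.
Leg 3: γ = 1/√(1 − 0.9914²) = 1/√0.01713 = 7.641; τ_3 = 4.317/7.641 = 0.5650 years.
Leg 4: β = 0.676; γ = 1/√(1 − 0.676²) = 1/√0.5430 = 1.357; τ_4 = 15.94/1.357 = 11.75 years.
Total: 49.79 + 11.99 + 0.5650 + 11.75 years.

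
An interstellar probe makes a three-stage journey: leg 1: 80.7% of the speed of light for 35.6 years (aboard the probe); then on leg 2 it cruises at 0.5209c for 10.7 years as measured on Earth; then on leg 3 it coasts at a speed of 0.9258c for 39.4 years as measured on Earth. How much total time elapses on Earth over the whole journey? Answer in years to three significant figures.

Leg 1: β = 0.807; γ = 1/√(1 − 0.807²) = 1/√0.3488 = 1.693; Δt_1 = 1.693 × 35.6 = 60.28 years.
Leg 2: 10.7 years is already measured on Earth.
Leg 3: 39.4 years is already measured on Earth.
Total: 60.28 + 10.70 + 39.40 years.

Δt = 110 years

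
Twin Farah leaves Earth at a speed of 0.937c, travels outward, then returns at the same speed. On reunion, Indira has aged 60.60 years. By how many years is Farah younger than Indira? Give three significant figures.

Δt − τ = 39.4 years

γ = 1/√(1 − 0.937²) = 1/√0.1220 = 2.863
Farah's elapsed proper time: τ = 60.60/2.863 = 21.17 years.
Age gap = Δt − τ = 60.60 − 21.17 years.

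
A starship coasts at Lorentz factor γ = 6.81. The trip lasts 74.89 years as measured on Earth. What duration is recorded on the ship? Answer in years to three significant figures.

γ = 6.81
The interval measured on Earth is the dilated one; the clock on the ship measures the proper time τ = Δt/γ = 74.89/6.810 years.

τ = 11.0 years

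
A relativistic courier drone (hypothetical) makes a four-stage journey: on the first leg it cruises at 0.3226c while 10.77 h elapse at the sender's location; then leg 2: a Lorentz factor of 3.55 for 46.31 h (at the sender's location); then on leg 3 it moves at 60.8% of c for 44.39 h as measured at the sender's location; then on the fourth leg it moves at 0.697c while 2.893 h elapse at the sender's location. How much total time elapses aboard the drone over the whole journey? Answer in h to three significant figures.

Leg 1: γ = 1/√(1 − 0.3226²) = 1/√0.8959 = 1.056; τ_1 = 10.77/1.056 = 10.19 h.
Leg 2: γ = 3.55; τ_2 = 46.31/3.550 = 13.05 h.
Leg 3: β = 0.608; γ = 1/√(1 − 0.608²) = 1/√0.6303 = 1.260; τ_3 = 44.39/1.260 = 35.24 h.
Leg 4: γ = 1/√(1 − 0.697²) = 1/√0.5142 = 1.395; τ_4 = 2.893/1.395 = 2.074 h.
Total: 10.19 + 13.05 + 35.24 + 2.074 h.

τ = 60.6 h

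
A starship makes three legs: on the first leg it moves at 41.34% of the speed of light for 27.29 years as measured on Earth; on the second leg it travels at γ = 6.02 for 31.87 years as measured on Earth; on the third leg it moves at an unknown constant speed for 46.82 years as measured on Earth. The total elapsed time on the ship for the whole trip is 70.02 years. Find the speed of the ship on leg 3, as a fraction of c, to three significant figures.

Leg 1: β = 0.4134; γ = 1/√(1 − 0.4134²) = 1/√0.8291 = 1.098; τ_1 = 27.29/1.098 = 24.85 years.
Leg 2: γ = 6.02; τ_2 = 31.87/6.020 = 5.294 years.
Leg 3: speed unknown; τ_3 = 46.82/γ_3.
Total proper time: 24.85 + 5.294 + τ_3 = 70.02, so τ_3 = 70.02 − 30.14 = 39.88 years.
γ_3 = 46.82/39.88 = 1.174; β = √(1 − 1/γ²) = √0.2746.

β = 0.524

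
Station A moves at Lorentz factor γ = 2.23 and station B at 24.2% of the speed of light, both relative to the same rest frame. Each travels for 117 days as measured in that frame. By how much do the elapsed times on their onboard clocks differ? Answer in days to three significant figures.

A: γ = 2.23; τ_A = 117/2.230 = 52.47 days.
B: β = 0.242; γ = 1/√(1 − 0.242²) = 1/√0.9414 = 1.031; τ_B = 117/1.031 = 113.5 days.

|τ_A − τ_B| = 61.1 days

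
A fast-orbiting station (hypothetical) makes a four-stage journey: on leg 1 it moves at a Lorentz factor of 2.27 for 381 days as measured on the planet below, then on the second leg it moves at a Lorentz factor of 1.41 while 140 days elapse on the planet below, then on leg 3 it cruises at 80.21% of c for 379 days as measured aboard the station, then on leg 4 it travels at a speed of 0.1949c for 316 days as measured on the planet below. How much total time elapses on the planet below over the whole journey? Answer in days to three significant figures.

Leg 1: 381 days is already measured on the planet below.
Leg 2: 140 days is already measured on the planet below.
Leg 3: β = 0.8021; γ = 1/√(1 − 0.8021²) = 1/√0.3566 = 1.675; Δt_3 = 1.675 × 379 = 634.6 days.
Leg 4: 316 days is already measured on the planet below.
Total: 381.0 + 140.0 + 634.6 + 316.0 days.

Δt = 1470 days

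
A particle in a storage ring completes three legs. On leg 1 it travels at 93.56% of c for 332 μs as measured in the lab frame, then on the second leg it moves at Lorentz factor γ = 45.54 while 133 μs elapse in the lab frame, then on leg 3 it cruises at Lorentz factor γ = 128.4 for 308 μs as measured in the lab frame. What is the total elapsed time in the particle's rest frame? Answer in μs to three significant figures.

τ = 123 μs

Leg 1: β = 0.9356; γ = 1/√(1 − 0.9356²) = 1/√0.1247 = 2.832; τ_1 = 332/2.832 = 117.2 μs.
Leg 2: γ = 45.54; τ_2 = 133/45.54 = 2.921 μs.
Leg 3: γ = 128.4; τ_3 = 308/128.4 = 2.399 μs.
Total: 117.2 + 2.921 + 2.399 μs.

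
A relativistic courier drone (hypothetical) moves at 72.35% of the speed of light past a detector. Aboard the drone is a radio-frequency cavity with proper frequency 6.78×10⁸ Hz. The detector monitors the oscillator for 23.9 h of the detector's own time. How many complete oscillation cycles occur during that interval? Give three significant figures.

N = 4.03×10¹³

β = 0.7235; γ = 1/√(1 − 0.7235²) = 1/√0.4765 = 1.449
During 23.9 h of lab time, the oscillator's proper time advances by τ = Δt/γ = 23.9/1.449 = 16.50 h = 5.940×10⁴ s.
N = f × τ = 6.78×10⁸ × 5.940×10⁴ = 4.027×10¹³.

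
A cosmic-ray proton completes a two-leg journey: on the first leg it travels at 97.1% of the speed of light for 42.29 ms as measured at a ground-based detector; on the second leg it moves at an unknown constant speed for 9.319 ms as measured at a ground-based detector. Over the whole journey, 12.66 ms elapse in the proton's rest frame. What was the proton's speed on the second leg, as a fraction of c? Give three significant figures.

β = 0.962

Leg 1: β = 0.971; γ = 1/√(1 − 0.971²) = 1/√0.05716 = 4.183; τ_1 = 42.29/4.183 = 10.11 ms.
Leg 2: speed unknown; τ_2 = 9.319/γ_2.
Total proper time: 10.11 + τ_2 = 12.66, so τ_2 = 12.66 − 10.11 = 2.549 ms.
γ_2 = 9.319/2.549 = 3.655; β = √(1 − 1/γ²) = √0.9252.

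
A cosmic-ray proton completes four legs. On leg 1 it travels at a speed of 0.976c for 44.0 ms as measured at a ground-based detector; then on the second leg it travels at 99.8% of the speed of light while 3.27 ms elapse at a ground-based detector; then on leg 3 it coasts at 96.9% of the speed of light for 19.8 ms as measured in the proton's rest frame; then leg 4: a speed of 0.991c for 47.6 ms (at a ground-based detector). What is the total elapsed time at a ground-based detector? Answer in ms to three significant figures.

Leg 1: 44.0 ms is already measured at a ground-based detector.
Leg 2: 3.27 ms is already measured at a ground-based detector.
Leg 3: β = 0.969; γ = 1/√(1 − 0.969²) = 1/√0.06104 = 4.048; Δt_3 = 4.048 × 19.8 = 80.14 ms.
Leg 4: 47.6 ms is already measured at a ground-based detector.
Total: 44.00 + 3.270 + 80.14 + 47.60 ms.

Δt = 175 ms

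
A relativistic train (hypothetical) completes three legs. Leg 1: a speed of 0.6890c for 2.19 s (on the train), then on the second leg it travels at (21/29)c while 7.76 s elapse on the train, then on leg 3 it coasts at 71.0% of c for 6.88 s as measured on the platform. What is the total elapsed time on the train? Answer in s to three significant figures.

Leg 1: 2.19 s is already measured on the train.
Leg 2: 7.76 s is already measured on the train.
Leg 3: β = 0.710; γ = 1/√(1 − 0.710²) = 1/√0.4959 = 1.420; τ_3 = 6.88/1.420 = 4.845 s.
Total: 2.190 + 7.760 + 4.845 s.

τ = 14.8 s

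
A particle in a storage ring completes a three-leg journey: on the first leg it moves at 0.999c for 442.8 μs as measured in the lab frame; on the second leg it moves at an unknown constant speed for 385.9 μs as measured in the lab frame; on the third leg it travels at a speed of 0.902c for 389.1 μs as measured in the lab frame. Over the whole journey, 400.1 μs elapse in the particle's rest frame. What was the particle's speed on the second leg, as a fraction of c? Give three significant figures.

β = 0.835

Leg 1: γ = 1/√(1 − 0.999²) = 1/√0.001999 = 22.37; τ_1 = 442.8/22.37 = 19.80 μs.
Leg 2: speed unknown; τ_2 = 385.9/γ_2.
Leg 3: γ = 1/√(1 − 0.902²) = 1/√0.1864 = 2.316; τ_3 = 389.1/2.316 = 168.0 μs.
Total proper time: 19.80 + τ_2 + 168.0 = 400.1, so τ_2 = 400.1 − 187.8 = 212.3 μs.
γ_2 = 385.9/212.3 = 1.818; β = √(1 − 1/γ²) = √0.6973.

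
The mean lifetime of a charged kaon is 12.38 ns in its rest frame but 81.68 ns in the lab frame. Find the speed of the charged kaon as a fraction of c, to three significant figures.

γ = Δt/τ₀ = 81.68/12.38 = 6.598
β = √(1 − 1/γ²) = √(1 − 0.02297) = √0.9770

β = 0.988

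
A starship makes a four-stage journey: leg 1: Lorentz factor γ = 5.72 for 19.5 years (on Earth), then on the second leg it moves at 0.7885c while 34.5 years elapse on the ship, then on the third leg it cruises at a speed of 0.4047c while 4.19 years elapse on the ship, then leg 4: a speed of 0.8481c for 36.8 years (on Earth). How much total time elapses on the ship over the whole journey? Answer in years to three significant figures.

τ = 61.6 years

Leg 1: γ = 5.72; τ_1 = 19.5/5.720 = 3.409 years.
Leg 2: 34.5 years is already measured on the ship.
Leg 3: 4.19 years is already measured on the ship.
Leg 4: γ = 1/√(1 − 0.8481²) = 1/√0.2807 = 1.887; τ_4 = 36.8/1.887 = 19.50 years.
Total: 3.409 + 34.50 + 4.190 + 19.50 years.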